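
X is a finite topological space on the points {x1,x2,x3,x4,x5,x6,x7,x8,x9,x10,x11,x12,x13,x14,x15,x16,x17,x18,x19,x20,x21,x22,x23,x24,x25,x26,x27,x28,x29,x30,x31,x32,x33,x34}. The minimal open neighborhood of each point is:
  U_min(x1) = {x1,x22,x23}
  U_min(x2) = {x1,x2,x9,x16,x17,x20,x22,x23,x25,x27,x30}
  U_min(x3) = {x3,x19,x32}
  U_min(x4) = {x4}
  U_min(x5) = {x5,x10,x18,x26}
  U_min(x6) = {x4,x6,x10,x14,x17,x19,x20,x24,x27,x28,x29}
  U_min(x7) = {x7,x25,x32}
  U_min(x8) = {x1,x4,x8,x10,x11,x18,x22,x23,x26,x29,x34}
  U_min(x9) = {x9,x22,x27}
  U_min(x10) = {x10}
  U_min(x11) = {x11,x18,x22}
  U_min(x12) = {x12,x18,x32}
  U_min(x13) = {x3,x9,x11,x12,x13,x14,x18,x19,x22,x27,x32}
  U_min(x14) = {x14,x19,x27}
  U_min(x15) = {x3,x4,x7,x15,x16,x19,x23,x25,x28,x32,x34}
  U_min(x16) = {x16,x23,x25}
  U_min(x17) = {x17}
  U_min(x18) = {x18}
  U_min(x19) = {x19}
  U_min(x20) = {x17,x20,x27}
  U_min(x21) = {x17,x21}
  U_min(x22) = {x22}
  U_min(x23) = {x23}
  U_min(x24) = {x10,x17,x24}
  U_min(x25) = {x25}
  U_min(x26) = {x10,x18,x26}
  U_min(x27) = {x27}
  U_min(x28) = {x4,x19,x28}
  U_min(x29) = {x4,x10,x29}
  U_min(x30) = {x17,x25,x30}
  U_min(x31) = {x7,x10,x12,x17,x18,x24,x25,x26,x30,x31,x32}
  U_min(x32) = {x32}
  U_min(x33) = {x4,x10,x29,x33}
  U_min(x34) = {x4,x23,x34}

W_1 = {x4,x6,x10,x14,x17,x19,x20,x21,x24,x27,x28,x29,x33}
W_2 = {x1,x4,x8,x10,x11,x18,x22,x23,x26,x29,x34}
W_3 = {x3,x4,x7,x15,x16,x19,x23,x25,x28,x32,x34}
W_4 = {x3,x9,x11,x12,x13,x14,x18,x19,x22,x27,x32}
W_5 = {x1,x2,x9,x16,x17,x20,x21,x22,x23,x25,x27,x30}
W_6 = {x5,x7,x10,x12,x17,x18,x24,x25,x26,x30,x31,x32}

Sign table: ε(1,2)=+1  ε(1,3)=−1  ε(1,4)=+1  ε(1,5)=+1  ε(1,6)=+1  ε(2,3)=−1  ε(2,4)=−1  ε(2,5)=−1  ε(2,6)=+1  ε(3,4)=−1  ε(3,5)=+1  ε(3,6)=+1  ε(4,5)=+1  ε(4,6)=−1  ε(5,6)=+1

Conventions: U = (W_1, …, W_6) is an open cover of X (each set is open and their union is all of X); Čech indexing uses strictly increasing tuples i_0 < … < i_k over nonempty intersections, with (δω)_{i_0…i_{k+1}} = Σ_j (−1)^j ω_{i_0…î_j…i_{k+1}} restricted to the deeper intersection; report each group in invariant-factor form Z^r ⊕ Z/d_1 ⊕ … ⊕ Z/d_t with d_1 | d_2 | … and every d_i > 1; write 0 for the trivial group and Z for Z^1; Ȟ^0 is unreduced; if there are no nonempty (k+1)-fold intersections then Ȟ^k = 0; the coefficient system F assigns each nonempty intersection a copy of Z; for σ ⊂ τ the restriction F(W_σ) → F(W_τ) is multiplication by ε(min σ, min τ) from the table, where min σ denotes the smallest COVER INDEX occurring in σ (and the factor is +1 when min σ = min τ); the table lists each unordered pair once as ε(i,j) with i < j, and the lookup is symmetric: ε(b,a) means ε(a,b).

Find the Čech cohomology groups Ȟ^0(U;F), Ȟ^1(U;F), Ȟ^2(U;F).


intersection data:
  W12={x4,x10,x29} W13={x4,x19,x28} W14={x14,x19,x27} W15={x17,x20,x21,x27} W16={x10,x17,x24} W23={x4,x23,x34} W24={x11,x18,x22} W25={x1,x22,x23} W26={x10,x18,x26} W34={x3,x19,x32} W35={x16,x23,x25} W36={x7,x25,x32} W45={x9,x22,x27} W46={x12,x18,x32} W56={x17,x25,x30}
  W123={x4} W126={x10} W134={x19} W145={x27} W156={x17} W235={x23} W245={x22} W246={x18} W346={x32} W356={x25}
C dims 6,15,10; δ0: rk 6, SNF 1^5·2; δ1: rk 9, SNF 1^9
Ȟ^0 = (6 − 6) − 0 = 0, so Ȟ^0 ≅ 0
Ȟ^1 = (15 − 9) − 6 = 0 plus torsion [2], so Ȟ^1 ≅ Z/2
Ȟ^2 = (10 − 0) − 9 = 1, so Ȟ^2 ≅ Z

Ȟ^0 = 0, Ȟ^1 = Z/2, Ȟ^2 = Z


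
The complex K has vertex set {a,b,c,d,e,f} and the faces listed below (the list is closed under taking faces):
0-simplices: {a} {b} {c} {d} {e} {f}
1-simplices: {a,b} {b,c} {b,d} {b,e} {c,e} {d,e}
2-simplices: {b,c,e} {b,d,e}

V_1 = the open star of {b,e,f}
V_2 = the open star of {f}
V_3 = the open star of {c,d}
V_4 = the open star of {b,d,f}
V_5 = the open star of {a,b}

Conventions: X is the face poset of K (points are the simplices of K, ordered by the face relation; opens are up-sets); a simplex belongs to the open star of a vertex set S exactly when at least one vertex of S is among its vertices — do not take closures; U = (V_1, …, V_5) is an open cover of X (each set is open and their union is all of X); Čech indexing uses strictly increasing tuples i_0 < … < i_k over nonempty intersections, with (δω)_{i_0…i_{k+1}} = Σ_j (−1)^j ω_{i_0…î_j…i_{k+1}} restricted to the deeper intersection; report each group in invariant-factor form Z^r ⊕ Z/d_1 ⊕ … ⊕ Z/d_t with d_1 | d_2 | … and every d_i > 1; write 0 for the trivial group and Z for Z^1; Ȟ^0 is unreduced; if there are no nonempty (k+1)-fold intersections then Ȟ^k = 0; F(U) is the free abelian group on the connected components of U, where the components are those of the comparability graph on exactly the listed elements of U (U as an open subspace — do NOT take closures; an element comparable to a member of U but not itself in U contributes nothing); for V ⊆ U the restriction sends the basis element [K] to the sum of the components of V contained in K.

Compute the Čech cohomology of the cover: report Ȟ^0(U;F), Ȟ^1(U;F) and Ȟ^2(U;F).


Ȟ^0 ≅ Z^2,  Ȟ^1 ≅ 0,  Ȟ^2 ≅ 0

cover nerve:
  V1={{b},{e},{f},{a,b},{b,c},{b,d},{b,e},{c,e},{d,e},{b,c,e},{b,d,e}} V2={{f}} V3={{c},{d},{b,c},{b,d},{c,e},{d,e},{b,c,e},{b,d,e}} V4={{b},{d},{f},{a,b},{b,c},{b,d},{b,e},{d,e},{b,c,e},{b,d,e}} V5={{a},{b},{a,b},{b,c},{b,d},{b,e},{b,c,e},{b,d,e}}
  V12={{f}} V13={{b,c},{b,d},{c,e},{d,e},{b,c,e},{b,d,e}} V14={{b},{f},{a,b},{b,c},{b,d},{b,e},{d,e},{b,c,e},{b,d,e}} V15={{b},{a,b},{b,c},{b,d},{b,e},{b,c,e},{b,d,e}} V24={{f}} V34={{d},{b,c},{b,d},{d,e},{b,c,e},{b,d,e}} V35={{b,c},{b,d},{b,c,e},{b,d,e}} V45={{b},{a,b},{b,c},{b,d},{b,e},{b,c,e},{b,d,e}}
  V124={{f}} V134={{b,c},{b,d},{d,e},{b,c,e},{b,d,e}} V135={{b,c},{b,d},{b,c,e},{b,d,e}} V145={{b},{a,b},{b,c},{b,d},{b,e},{b,c,e},{b,d,e}} V345={{b,c},{b,d},{b,c,e},{b,d,e}}
  V1345={{b,c},{b,d},{b,c,e},{b,d,e}}
components per intersection:
  V1: {{b},{e},{a,b},{b,c},{b,d},{b,e},{c,e},{d,e},{b,c,e},{b,d,e}} {{f}}
  V2: {{f}}
  V3: {{c},{b,c},{c,e},{b,c,e}} {{d},{b,d},{d,e},{b,d,e}}
  V4: {{b},{d},{a,b},{b,c},{b,d},{b,e},{d,e},{b,c,e},{b,d,e}} {{f}}
  V5: {{a},{b},{a,b},{b,c},{b,d},{b,e},{b,c,e},{b,d,e}}
  V12: {{f}}
  V13: {{b,c},{c,e},{b,c,e}} {{b,d},{d,e},{b,d,e}}
  V14: {{b},{a,b},{b,c},{b,d},{b,e},{d,e},{b,c,e},{b,d,e}} {{f}}
  V15: {{b},{a,b},{b,c},{b,d},{b,e},{b,c,e},{b,d,e}}
  V24: {{f}}
  V34: {{d},{b,d},{d,e},{b,d,e}} {{b,c},{b,c,e}}
  V35: {{b,c},{b,c,e}} {{b,d},{b,d,e}}
  V45: {{b},{a,b},{b,c},{b,d},{b,e},{b,c,e},{b,d,e}}
  V124: {{f}}
  V134: {{b,c},{b,c,e}} {{b,d},{d,e},{b,d,e}}
  V135: {{b,c},{b,c,e}} {{b,d},{b,d,e}}
  V145: {{b},{a,b},{b,c},{b,d},{b,e},{b,c,e},{b,d,e}}
  V345: {{b,c},{b,c,e}} {{b,d},{b,d,e}}
  V1345: {{b,c},{b,c,e}} {{b,d},{b,d,e}}
C dims 8,12,8,2; δ0: rk 6, SNF 1^6; δ1: rk 6, SNF 1^6; δ2: rk 2, SNF 1^2
Ȟ^0: (8−6)−0=2 ⇒ Z^2
Ȟ^1: (12−6)−6=0 ⇒ 0
Ȟ^2: (8−2)−6=0 ⇒ 0


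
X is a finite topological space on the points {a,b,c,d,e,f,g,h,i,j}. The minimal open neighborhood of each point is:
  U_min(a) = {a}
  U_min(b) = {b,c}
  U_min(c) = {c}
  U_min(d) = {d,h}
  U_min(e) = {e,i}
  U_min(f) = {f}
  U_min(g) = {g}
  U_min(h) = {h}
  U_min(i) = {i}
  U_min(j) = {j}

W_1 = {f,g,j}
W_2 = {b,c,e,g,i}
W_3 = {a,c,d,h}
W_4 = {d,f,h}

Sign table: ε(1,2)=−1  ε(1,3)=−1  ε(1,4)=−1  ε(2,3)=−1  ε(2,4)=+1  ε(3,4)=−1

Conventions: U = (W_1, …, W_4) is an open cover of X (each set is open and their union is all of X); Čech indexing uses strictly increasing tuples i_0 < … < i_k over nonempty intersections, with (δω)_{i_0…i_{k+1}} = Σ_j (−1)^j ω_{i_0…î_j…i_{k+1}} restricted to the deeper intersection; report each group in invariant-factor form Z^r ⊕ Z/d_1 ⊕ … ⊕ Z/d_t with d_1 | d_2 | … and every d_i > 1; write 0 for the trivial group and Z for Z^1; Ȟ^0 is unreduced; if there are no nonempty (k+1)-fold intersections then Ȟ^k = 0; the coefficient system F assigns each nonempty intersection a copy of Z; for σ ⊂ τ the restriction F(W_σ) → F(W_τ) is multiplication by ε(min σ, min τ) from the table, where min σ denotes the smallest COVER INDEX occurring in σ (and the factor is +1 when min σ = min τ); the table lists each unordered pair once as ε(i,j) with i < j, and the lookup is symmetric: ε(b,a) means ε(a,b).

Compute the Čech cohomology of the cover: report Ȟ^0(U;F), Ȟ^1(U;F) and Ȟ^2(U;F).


Ȟ^0 ≅ Z,  Ȟ^1 ≅ Z,  Ȟ^2 ≅ 0

nonempty intersections:
  W12={g} W14={f} W23={c} W34={d,h}
C dims 4,4; δ0: rk 3, SNF 1^3
Ȟ^0: (4−3)−0=1 ⇒ Z
Ȟ^1: (4−0)−3=1 ⇒ Z
Ȟ^2: (0−0)−0=0 ⇒ 0


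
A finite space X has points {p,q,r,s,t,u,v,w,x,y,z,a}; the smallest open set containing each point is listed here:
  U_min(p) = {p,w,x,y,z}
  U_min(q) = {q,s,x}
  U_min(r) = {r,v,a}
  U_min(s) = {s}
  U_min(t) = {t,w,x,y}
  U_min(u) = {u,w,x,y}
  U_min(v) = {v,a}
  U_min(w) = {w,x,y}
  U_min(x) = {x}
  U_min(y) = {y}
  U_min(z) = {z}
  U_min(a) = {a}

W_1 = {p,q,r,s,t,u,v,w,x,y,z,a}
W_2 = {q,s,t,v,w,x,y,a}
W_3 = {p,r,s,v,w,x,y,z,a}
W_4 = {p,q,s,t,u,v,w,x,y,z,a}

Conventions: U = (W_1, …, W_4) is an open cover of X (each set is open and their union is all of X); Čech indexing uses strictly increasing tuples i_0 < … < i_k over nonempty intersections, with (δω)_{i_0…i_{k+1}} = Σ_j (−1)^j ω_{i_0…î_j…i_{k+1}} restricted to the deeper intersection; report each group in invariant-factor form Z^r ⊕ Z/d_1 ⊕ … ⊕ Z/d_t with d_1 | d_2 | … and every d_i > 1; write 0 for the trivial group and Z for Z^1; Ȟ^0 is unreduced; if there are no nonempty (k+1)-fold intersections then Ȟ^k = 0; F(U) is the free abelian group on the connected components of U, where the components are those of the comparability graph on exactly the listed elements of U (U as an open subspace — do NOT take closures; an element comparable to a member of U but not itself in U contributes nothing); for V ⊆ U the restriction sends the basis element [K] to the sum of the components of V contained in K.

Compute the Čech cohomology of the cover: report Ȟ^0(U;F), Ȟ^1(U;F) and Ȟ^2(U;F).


Ȟ^0 ≅ Z^2, Ȟ^1 ≅ 0, Ȟ^2 ≅ 0

nerve of the cover:
  W12={q,s,t,v,w,x,y,a} W13={p,r,s,v,w,x,y,z,a} W14={p,q,s,t,u,v,w,x,y,z,a} W23={s,v,w,x,y,a} W24={q,s,t,v,w,x,y,a} W34={p,s,v,w,x,y,z,a}
  W123={s,v,w,x,y,a} W124={q,s,t,v,w,x,y,a} W134={p,s,v,w,x,y,z,a} W234={s,v,w,x,y,a}
  W1234={s,v,w,x,y,a}
components per intersection:
  W1: {p,q,s,t,u,w,x,y,z} {r,v,a}
  W2: {q,s,t,w,x,y} {v,a}
  W3: {p,w,x,y,z} {r,v,a} {s}
  W4: {p,q,s,t,u,w,x,y,z} {v,a}
  W12: {q,s,t,w,x,y} {v,a}
  W13: {p,w,x,y,z} {r,v,a} {s}
  W14: {p,q,s,t,u,w,x,y,z} {v,a}
  W23: {s} {v,a} {w,x,y}
  W24: {q,s,t,w,x,y} {v,a}
  W34: {p,w,x,y,z} {s} {v,a}
  W123: {s} {v,a} {w,x,y}
  W124: {q,s,t,w,x,y} {v,a}
  W134: {p,w,x,y,z} {s} {v,a}
  W234: {s} {v,a} {w,x,y}
  W1234: {s} {v,a} {w,x,y}
C dims 9,15,11,3; δ0: rk 7, SNF 1^7; δ1: rk 8, SNF 1^8; δ2: rk 3, SNF 1^3
Ȟ^0 = (9 − 7) − 0 = 2, so Ȟ^0 ≅ Z^2
Ȟ^1 = (15 − 8) − 7 = 0, so Ȟ^1 ≅ 0
Ȟ^2 = (11 − 3) − 8 = 0, so Ȟ^2 ≅ 0


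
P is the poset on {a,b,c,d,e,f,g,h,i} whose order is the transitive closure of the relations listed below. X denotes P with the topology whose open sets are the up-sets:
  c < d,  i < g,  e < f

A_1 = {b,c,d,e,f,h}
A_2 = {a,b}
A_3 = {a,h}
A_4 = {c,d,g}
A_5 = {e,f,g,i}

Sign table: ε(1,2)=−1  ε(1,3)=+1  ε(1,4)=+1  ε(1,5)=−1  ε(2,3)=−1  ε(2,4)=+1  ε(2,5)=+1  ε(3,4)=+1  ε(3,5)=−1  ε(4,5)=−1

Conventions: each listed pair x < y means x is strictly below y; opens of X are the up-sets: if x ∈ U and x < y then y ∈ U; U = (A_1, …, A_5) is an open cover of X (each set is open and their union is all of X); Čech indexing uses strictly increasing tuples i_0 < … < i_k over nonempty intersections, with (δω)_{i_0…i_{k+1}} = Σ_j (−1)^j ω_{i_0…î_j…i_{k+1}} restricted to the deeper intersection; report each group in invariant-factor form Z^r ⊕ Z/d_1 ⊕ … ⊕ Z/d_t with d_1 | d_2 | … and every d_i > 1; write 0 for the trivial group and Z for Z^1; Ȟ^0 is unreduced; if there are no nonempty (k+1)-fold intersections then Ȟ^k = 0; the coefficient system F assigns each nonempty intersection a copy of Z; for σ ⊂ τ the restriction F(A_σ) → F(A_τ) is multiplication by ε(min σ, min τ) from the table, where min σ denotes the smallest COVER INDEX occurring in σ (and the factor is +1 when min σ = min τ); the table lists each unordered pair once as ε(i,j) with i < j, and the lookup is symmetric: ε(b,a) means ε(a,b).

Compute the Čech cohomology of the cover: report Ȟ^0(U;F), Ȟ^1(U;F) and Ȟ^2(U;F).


intersection data:
  A12={b} A13={h} A14={c,d} A15={e,f} A23={a} A45={g}
C dims 5,6; δ0: rk 4, SNF 1^4
Ȟ^0 = (5 − 4) − 0 = 1, so Ȟ^0 ≅ Z
Ȟ^1 = (6 − 0) − 4 = 2, so Ȟ^1 ≅ Z^2
Ȟ^2 = (0 − 0) − 0 = 0, so Ȟ^2 ≅ 0

Ȟ^0(U;F) ≅ Z, Ȟ^1(U;F) ≅ Z^2, Ȟ^2(U;F) ≅ 0


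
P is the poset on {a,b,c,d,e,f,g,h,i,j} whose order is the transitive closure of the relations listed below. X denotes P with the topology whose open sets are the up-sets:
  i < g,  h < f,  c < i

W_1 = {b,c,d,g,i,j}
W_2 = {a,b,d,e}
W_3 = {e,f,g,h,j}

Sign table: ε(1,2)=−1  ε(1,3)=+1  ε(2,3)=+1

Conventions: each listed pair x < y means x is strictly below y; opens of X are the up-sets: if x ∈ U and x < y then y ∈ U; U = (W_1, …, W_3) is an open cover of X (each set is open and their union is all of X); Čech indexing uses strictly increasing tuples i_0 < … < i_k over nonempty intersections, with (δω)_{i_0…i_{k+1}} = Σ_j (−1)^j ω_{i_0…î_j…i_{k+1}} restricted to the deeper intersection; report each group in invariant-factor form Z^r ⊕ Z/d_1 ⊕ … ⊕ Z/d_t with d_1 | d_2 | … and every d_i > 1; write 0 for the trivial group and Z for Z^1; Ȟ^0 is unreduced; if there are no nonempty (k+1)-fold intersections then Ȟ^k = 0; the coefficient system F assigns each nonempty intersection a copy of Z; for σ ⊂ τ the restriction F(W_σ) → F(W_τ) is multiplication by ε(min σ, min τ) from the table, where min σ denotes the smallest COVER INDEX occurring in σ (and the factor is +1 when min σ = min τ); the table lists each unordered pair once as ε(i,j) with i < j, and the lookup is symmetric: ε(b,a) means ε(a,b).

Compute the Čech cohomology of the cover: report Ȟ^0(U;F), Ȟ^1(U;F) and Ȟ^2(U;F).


Ȟ^0(U;F) ≅ 0, Ȟ^1(U;F) ≅ Z/2, Ȟ^2(U;F) ≅ 0

cover nerve:
  W12={b,d} W13={g,j} W23={e}
C dims 3,3; δ0: rk 3, SNF 1^2·2
Ȟ^0: (3−3)−0=0 ⇒ 0
Ȟ^1: (3−0)−3=0 plus torsion [2] ⇒ Z/2
Ȟ^2: (0−0)−0=0 ⇒ 0


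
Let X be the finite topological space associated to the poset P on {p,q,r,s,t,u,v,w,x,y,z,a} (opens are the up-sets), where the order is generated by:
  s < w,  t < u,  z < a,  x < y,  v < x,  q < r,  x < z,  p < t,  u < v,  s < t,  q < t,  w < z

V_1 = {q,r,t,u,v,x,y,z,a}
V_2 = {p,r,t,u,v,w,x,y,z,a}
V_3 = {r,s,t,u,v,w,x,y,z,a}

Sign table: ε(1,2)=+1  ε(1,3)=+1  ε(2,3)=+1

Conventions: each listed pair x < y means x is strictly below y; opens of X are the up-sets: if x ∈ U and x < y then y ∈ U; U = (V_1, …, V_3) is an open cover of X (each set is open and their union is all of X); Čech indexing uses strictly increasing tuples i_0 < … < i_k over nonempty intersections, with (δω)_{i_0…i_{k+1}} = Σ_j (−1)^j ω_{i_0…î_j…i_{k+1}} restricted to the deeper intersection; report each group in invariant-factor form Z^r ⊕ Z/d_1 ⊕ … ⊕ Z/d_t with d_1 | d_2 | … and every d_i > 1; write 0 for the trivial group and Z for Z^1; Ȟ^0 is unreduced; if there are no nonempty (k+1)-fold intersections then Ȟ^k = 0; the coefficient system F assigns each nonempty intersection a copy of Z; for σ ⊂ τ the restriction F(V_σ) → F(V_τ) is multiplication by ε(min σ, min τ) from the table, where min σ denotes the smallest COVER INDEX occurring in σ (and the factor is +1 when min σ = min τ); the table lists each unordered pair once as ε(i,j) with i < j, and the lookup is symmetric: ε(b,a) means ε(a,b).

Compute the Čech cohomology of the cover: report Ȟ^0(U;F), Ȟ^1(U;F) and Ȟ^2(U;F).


Ȟ^0 ≅ Z; Ȟ^1 ≅ 0; Ȟ^2 ≅ 0

intersection data:
  V12={r,t,u,v,x,y,z,a} V13={r,t,u,v,x,y,z,a} V23={r,t,u,v,w,x,y,z,a}
  V123={r,t,u,v,x,y,z,a}
C dims 3,3,1; δ0: rk 2, SNF 1^2; δ1: rk 1, SNF 1^1
Ȟ^0 = (3 − 2) − 0 = 1, so Ȟ^0 ≅ Z
Ȟ^1 = (3 − 1) − 2 = 0, so Ȟ^1 ≅ 0
Ȟ^2 = (1 − 0) − 1 = 0, so Ȟ^2 ≅ 0


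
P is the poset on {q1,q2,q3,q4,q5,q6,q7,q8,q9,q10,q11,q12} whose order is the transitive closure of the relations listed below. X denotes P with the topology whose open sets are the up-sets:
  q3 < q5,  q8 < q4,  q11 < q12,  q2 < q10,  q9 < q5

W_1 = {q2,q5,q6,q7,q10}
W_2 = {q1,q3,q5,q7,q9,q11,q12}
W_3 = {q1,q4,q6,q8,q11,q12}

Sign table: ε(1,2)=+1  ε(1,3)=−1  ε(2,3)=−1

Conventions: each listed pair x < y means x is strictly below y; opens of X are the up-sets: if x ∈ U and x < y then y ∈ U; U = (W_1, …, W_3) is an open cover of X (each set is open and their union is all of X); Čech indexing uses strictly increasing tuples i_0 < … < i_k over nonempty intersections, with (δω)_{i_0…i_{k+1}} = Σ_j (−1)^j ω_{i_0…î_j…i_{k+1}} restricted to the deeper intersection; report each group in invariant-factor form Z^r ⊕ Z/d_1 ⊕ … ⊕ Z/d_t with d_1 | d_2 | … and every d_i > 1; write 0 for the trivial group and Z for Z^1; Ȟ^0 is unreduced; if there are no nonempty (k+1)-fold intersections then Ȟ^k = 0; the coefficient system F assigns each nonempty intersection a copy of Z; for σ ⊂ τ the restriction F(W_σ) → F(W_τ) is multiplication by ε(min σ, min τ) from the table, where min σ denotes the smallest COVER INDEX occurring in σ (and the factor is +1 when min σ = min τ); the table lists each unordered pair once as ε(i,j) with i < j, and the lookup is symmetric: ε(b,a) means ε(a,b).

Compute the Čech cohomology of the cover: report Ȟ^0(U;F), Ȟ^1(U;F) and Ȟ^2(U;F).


nonempty overlaps:
  W12={q5,q7} W13={q6} W23={q1,q11,q12}
C dims 3,3; δ0: rk 2, SNF 1^2
degree 0: 3−2−0 = 1 → Ȟ^0 ≅ Z
degree 1: 3−0−2 = 1 → Ȟ^1 ≅ Z
degree 2: 0−0−0 = 0 → Ȟ^2 ≅ 0

Ȟ^0 ≅ Z, Ȟ^1 ≅ Z, Ȟ^2 ≅ 0


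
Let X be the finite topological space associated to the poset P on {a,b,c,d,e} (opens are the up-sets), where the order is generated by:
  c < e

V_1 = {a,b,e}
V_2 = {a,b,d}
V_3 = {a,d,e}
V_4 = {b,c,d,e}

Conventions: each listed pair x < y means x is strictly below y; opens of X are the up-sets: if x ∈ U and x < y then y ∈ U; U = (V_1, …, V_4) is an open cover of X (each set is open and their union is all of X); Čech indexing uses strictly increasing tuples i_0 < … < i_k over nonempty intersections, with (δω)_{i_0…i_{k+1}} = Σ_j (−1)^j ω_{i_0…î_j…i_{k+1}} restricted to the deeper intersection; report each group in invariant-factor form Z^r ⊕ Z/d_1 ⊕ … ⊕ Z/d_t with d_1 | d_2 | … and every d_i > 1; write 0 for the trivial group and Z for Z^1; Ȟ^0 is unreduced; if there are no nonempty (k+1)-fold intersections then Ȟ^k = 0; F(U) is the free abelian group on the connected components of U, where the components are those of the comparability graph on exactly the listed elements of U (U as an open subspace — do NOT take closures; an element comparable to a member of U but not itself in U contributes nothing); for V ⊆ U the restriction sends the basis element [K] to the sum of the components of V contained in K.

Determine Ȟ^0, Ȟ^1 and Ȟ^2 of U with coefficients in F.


nonempty overlaps:
  V12={a,b} V13={a,e} V14={b,e} V23={a,d} V24={b,d} V34={d,e}
  V123={a} V124={b} V134={e} V234={d}
components per intersection:
  V1: {a} {b} {e}
  V2: {a} {b} {d}
  V3: {a} {d} {e}
  V4: {b} {c,e} {d}
  V12: {a} {b}
  V13: {a} {e}
  V14: {b} {e}
  V23: {a} {d}
  V24: {b} {d}
  V34: {d} {e}
  V123: {a}
  V124: {b}
  V134: {e}
  V234: {d}
C dims 12,12,4; δ0: rk 8, SNF 1^8; δ1: rk 4, SNF 1^4
degree 0: 12−8−0 = 4 → Ȟ^0 ≅ Z^4
degree 1: 12−4−8 = 0 → Ȟ^1 ≅ 0
degree 2: 4−0−4 = 0 → Ȟ^2 ≅ 0

Ȟ^0 = Z^4, Ȟ^1 = 0, Ȟ^2 = 0


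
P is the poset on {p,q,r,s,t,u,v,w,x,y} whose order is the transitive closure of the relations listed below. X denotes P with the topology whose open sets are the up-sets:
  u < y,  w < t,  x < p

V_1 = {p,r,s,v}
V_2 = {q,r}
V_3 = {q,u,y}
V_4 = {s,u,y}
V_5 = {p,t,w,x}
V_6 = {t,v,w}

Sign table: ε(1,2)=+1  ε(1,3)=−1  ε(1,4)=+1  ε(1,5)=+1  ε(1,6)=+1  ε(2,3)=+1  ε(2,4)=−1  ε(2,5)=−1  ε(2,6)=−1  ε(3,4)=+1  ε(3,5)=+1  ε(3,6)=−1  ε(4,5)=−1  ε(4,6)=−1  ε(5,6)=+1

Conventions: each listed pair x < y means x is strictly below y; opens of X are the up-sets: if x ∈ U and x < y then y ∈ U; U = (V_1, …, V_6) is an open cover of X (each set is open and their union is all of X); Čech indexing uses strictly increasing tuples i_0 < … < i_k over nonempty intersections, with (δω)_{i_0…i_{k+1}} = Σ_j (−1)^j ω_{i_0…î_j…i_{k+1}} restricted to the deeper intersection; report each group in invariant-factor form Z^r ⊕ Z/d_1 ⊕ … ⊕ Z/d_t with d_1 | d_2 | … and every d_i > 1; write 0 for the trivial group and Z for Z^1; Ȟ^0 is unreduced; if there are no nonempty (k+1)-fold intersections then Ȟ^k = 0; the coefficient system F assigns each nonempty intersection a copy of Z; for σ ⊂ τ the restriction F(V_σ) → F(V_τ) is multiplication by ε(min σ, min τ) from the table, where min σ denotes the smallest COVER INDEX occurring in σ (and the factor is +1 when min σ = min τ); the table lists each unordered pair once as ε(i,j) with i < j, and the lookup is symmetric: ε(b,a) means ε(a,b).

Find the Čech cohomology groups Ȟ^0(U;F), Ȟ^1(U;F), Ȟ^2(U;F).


Ȟ^0(U;F) ≅ Z, Ȟ^1(U;F) ≅ Z^2, Ȟ^2(U;F) ≅ 0

nerve of the cover:
  V12={r} V14={s} V15={p} V16={v} V23={q} V34={u,y} V56={t,w}
C dims 6,7; δ0: rk 5, SNF 1^5
Ȟ^0 = (6 − 5) − 0 = 1, so Ȟ^0 ≅ Z
Ȟ^1 = (7 − 0) − 5 = 2, so Ȟ^1 ≅ Z^2
Ȟ^2 = (0 − 0) − 0 = 0, so Ȟ^2 ≅ 0


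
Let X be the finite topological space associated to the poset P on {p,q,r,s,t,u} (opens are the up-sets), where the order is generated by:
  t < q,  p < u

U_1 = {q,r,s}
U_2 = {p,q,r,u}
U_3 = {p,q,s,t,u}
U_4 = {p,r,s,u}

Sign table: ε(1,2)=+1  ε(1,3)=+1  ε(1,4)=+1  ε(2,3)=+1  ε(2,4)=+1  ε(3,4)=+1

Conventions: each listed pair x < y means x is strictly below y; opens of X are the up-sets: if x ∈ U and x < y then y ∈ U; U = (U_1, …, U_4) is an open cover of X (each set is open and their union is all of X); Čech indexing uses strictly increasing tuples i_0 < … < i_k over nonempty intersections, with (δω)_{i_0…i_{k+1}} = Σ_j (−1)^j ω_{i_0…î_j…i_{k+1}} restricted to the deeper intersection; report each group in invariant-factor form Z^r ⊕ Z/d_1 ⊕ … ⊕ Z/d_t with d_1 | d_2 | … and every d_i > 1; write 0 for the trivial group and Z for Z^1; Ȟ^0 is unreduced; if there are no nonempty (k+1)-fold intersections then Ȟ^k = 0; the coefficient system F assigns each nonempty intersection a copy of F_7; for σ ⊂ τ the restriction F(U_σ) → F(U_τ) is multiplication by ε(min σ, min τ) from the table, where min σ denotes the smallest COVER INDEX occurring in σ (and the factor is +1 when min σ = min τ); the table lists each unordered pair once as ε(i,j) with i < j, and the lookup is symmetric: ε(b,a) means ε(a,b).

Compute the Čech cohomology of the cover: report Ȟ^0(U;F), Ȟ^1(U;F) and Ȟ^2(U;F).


cover nerve:
  U12={q,r} U13={q,s} U14={r,s} U23={p,q,u} U24={p,r,u} U34={p,s,u}
  U123={q} U124={r} U134={s} U234={p,u}
C dims 4,6,4; δ0: rk_F7 3; δ1: rk_F7 3
Ȟ^0: (4−3)−0=1 ⇒ Z/7
Ȟ^1: (6−3)−3=0 ⇒ 0
Ȟ^2: (4−0)−3=1 ⇒ Z/7

Ȟ^0 ≅ Z/7,  Ȟ^1 ≅ 0,  Ȟ^2 ≅ Z/7


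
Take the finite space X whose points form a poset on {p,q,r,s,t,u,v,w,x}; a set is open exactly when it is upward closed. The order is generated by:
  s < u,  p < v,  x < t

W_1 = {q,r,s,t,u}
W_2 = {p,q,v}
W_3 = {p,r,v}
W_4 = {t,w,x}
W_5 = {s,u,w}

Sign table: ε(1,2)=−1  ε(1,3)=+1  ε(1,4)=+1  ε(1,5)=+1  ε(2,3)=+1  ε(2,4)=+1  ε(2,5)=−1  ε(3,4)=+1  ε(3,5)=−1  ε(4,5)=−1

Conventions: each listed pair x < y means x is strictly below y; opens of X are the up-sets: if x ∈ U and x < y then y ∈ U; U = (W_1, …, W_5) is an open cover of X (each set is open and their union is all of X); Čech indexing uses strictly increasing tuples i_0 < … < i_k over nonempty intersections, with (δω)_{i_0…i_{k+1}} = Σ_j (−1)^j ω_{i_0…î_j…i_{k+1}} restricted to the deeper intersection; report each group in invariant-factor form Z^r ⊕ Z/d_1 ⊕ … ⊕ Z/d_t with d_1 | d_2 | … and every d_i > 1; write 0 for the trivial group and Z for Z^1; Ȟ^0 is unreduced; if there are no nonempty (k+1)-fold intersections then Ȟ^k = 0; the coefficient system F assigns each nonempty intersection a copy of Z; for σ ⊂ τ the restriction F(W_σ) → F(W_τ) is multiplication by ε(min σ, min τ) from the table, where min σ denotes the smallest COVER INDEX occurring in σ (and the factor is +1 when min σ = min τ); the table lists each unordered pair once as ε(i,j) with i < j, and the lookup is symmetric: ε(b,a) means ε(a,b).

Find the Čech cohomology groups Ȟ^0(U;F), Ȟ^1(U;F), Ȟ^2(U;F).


nerve of the cover:
  W12={q} W13={r} W14={t} W15={s,u} W23={p,v} W45={w}
C dims 5,6; δ0: rk 5, SNF 1^4·2
Ȟ^0 = (5 − 5) − 0 = 0, so Ȟ^0 ≅ 0
Ȟ^1 = (6 − 0) − 5 = 1 plus torsion [2], so Ȟ^1 ≅ Z ⊕ Z/2
Ȟ^2 = (0 − 0) − 0 = 0, so Ȟ^2 ≅ 0

Ȟ^0(U;F) ≅ 0; Ȟ^1(U;F) ≅ Z ⊕ Z/2; Ȟ^2(U;F) ≅ 0


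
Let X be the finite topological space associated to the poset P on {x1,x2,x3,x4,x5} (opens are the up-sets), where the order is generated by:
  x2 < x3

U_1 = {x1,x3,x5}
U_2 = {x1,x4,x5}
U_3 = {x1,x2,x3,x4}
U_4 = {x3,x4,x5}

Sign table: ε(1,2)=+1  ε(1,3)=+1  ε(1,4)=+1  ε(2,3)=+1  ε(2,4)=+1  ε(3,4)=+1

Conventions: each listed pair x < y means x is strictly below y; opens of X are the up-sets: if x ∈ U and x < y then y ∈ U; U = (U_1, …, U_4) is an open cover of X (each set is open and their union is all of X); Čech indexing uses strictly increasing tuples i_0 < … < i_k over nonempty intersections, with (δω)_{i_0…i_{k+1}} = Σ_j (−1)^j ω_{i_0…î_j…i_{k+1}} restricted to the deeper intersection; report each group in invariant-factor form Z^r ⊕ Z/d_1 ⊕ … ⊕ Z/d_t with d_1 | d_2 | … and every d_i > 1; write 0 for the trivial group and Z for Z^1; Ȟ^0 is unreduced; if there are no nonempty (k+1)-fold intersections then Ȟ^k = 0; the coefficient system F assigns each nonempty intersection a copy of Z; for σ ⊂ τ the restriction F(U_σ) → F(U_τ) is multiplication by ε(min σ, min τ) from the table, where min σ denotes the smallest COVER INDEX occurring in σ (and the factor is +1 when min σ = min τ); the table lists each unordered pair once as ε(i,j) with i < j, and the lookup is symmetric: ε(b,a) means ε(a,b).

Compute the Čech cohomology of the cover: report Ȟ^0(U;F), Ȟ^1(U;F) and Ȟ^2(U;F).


Ȟ^0(U;F) ≅ Z, Ȟ^1(U;F) ≅ 0, Ȟ^2(U;F) ≅ Z

nerve simplices:
  U12={x1,x5} U13={x1,x3} U14={x3,x5} U23={x1,x4} U24={x4,x5} U34={x3,x4}
  U123={x1} U124={x5} U134={x3} U234={x4}
C dims 4,6,4; δ0: rk 3, SNF 1^3; δ1: rk 3, SNF 1^3
degree 0: 4−3−0 = 1 → Ȟ^0 ≅ Z
degree 1: 6−3−3 = 0 → Ȟ^1 ≅ 0
degree 2: 4−0−3 = 1 → Ȟ^2 ≅ Z


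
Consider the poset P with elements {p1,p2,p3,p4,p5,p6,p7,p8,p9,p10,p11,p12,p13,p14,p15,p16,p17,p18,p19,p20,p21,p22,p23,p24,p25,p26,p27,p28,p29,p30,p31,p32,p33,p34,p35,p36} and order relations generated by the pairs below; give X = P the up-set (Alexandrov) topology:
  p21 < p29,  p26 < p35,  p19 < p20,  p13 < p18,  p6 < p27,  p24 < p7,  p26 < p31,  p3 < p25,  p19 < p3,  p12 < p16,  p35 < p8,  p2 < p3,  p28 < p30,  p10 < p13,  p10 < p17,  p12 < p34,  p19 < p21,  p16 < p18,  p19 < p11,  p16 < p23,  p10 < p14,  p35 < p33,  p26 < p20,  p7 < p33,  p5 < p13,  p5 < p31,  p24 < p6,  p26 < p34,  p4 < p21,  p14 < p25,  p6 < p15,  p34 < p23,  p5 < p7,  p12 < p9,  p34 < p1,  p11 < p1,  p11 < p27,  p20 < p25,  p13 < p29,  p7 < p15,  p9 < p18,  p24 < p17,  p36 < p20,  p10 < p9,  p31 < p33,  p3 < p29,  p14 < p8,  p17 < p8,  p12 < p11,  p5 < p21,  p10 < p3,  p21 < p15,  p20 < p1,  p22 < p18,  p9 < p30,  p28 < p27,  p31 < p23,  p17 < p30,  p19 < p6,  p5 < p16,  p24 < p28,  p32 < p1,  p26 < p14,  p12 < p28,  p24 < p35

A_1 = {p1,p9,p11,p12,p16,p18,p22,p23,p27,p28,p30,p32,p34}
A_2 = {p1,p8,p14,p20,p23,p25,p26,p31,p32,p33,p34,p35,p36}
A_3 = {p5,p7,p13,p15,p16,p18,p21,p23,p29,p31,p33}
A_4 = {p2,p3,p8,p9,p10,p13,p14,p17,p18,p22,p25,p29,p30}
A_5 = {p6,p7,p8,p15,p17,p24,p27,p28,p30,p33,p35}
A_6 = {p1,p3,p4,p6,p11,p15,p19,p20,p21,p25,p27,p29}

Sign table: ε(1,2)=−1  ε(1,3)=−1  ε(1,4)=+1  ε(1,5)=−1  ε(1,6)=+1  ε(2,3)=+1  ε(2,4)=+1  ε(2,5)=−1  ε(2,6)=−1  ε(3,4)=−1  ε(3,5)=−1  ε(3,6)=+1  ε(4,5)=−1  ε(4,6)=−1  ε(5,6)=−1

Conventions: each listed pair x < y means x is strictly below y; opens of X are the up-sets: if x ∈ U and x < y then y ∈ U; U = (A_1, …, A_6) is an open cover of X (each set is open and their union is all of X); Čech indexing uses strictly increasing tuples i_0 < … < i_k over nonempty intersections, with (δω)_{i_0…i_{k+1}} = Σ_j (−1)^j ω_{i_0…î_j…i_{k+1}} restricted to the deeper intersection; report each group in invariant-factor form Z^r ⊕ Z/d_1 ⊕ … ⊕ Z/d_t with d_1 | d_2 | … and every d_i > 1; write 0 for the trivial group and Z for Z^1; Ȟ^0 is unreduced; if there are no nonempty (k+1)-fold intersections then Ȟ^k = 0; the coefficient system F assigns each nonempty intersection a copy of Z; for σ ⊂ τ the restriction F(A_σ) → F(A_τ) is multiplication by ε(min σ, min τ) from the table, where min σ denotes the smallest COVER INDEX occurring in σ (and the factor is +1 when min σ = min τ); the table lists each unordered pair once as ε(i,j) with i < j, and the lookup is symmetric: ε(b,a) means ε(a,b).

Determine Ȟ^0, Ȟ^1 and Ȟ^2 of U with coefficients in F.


nonempty intersections:
  A12={p1,p23,p32,p34} A13={p16,p18,p23} A14={p9,p18,p22,p30} A15={p27,p28,p30} A16={p1,p11,p27} A23={p23,p31,p33} A24={p8,p14,p25} A25={p8,p33,p35} A26={p1,p20,p25} A34={p13,p18,p29} A35={p7,p15,p33} A36={p15,p21,p29} A45={p8,p17,p30} A46={p3,p25,p29} A56={p6,p15,p27}
  A123={p23} A126={p1} A134={p18} A145={p30} A156={p27} A235={p33} A245={p8} A246={p25} A346={p29} A356={p15}
C dims 6,15,10; δ0: rk 6, SNF 1^5·2; δ1: rk 9, SNF 1^9
Ȟ^0: (6−6)−0=0 ⇒ 0
Ȟ^1: (15−9)−6=0 plus torsion [2] ⇒ Z/2
Ȟ^2: (10−0)−9=1 ⇒ Z

Ȟ^0 = 0, Ȟ^1 = Z/2 and Ȟ^2 = Z


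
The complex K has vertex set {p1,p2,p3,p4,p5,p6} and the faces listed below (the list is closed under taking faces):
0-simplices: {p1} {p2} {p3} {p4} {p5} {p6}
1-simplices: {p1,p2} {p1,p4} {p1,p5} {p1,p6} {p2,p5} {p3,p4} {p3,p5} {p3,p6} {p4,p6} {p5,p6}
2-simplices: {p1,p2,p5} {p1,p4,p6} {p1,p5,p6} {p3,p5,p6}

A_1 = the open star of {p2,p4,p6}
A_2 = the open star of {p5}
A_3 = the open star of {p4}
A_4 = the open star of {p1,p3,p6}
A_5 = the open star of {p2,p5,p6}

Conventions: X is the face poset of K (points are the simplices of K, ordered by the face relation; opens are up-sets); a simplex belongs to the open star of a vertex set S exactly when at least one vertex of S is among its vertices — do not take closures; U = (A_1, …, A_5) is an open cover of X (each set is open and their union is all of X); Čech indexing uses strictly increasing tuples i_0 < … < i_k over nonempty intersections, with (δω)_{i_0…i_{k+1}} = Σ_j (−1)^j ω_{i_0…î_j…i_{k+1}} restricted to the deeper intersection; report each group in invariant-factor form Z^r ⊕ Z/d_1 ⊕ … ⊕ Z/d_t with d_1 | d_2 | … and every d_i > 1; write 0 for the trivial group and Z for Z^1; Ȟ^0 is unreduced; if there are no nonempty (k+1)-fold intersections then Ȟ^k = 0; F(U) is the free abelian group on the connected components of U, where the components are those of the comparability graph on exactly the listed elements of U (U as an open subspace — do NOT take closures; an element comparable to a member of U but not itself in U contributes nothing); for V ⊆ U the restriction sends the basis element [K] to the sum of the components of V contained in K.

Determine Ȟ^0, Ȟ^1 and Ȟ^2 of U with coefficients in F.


cover nerve:
  A1={{p2},{p4},{p6},{p1,p2},{p1,p4},{p1,p6},{p2,p5},{p3,p4},{p3,p6},{p4,p6},{p5,p6},{p1,p2,p5},{p1,p4,p6},{p1,p5,p6},{p3,p5,p6}} A2={{p5},{p1,p5},{p2,p5},{p3,p5},{p5,p6},{p1,p2,p5},{p1,p5,p6},{p3,p5,p6}} A3={{p4},{p1,p4},{p3,p4},{p4,p6},{p1,p4,p6}} A4={{p1},{p3},{p6},{p1,p2},{p1,p4},{p1,p5},{p1,p6},{p3,p4},{p3,p5},{p3,p6},{p4,p6},{p5,p6},{p1,p2,p5},{p1,p4,p6},{p1,p5,p6},{p3,p5,p6}} A5={{p2},{p5},{p6},{p1,p2},{p1,p5},{p1,p6},{p2,p5},{p3,p5},{p3,p6},{p4,p6},{p5,p6},{p1,p2,p5},{p1,p4,p6},{p1,p5,p6},{p3,p5,p6}}
  A12={{p2,p5},{p5,p6},{p1,p2,p5},{p1,p5,p6},{p3,p5,p6}} A13={{p4},{p1,p4},{p3,p4},{p4,p6},{p1,p4,p6}} A14={{p6},{p1,p2},{p1,p4},{p1,p6},{p3,p4},{p3,p6},{p4,p6},{p5,p6},{p1,p2,p5},{p1,p4,p6},{p1,p5,p6},{p3,p5,p6}} A15={{p2},{p6},{p1,p2},{p1,p6},{p2,p5},{p3,p6},{p4,p6},{p5,p6},{p1,p2,p5},{p1,p4,p6},{p1,p5,p6},{p3,p5,p6}} A24={{p1,p5},{p3,p5},{p5,p6},{p1,p2,p5},{p1,p5,p6},{p3,p5,p6}} A25={{p5},{p1,p5},{p2,p5},{p3,p5},{p5,p6},{p1,p2,p5},{p1,p5,p6},{p3,p5,p6}} A34={{p1,p4},{p3,p4},{p4,p6},{p1,p4,p6}} A35={{p4,p6},{p1,p4,p6}} A45={{p6},{p1,p2},{p1,p5},{p1,p6},{p3,p5},{p3,p6},{p4,p6},{p5,p6},{p1,p2,p5},{p1,p4,p6},{p1,p5,p6},{p3,p5,p6}}
  A124={{p5,p6},{p1,p2,p5},{p1,p5,p6},{p3,p5,p6}} A125={{p2,p5},{p5,p6},{p1,p2,p5},{p1,p5,p6},{p3,p5,p6}} A134={{p1,p4},{p3,p4},{p4,p6},{p1,p4,p6}} A135={{p4,p6},{p1,p4,p6}} A145={{p6},{p1,p2},{p1,p6},{p3,p6},{p4,p6},{p5,p6},{p1,p2,p5},{p1,p4,p6},{p1,p5,p6},{p3,p5,p6}} A245={{p1,p5},{p3,p5},{p5,p6},{p1,p2,p5},{p1,p5,p6},{p3,p5,p6}} A345={{p4,p6},{p1,p4,p6}}
  A1245={{p5,p6},{p1,p2,p5},{p1,p5,p6},{p3,p5,p6}} A1345={{p4,p6},{p1,p4,p6}}
components per intersection:
  A1: {{p2},{p1,p2},{p2,p5},{p1,p2,p5}} {{p4},{p6},{p1,p4},{p1,p6},{p3,p4},{p3,p6},{p4,p6},{p5,p6},{p1,p4,p6},{p1,p5,p6},{p3,p5,p6}}
  A2: {{p5},{p1,p5},{p2,p5},{p3,p5},{p5,p6},{p1,p2,p5},{p1,p5,p6},{p3,p5,p6}}
  A3: {{p4},{p1,p4},{p3,p4},{p4,p6},{p1,p4,p6}}
  A4: {{p1},{p3},{p6},{p1,p2},{p1,p4},{p1,p5},{p1,p6},{p3,p4},{p3,p5},{p3,p6},{p4,p6},{p5,p6},{p1,p2,p5},{p1,p4,p6},{p1,p5,p6},{p3,p5,p6}}
  A5: {{p2},{p5},{p6},{p1,p2},{p1,p5},{p1,p6},{p2,p5},{p3,p5},{p3,p6},{p4,p6},{p5,p6},{p1,p2,p5},{p1,p4,p6},{p1,p5,p6},{p3,p5,p6}}
  A12: {{p2,p5},{p1,p2,p5}} {{p5,p6},{p1,p5,p6},{p3,p5,p6}}
  A13: {{p4},{p1,p4},{p3,p4},{p4,p6},{p1,p4,p6}}
  A14: {{p6},{p1,p4},{p1,p6},{p3,p6},{p4,p6},{p5,p6},{p1,p4,p6},{p1,p5,p6},{p3,p5,p6}} {{p1,p2},{p1,p2,p5}} {{p3,p4}}
  A15: {{p2},{p1,p2},{p2,p5},{p1,p2,p5}} {{p6},{p1,p6},{p3,p6},{p4,p6},{p5,p6},{p1,p4,p6},{p1,p5,p6},{p3,p5,p6}}
  A24: {{p1,p5},{p3,p5},{p5,p6},{p1,p2,p5},{p1,p5,p6},{p3,p5,p6}}
  A25: {{p5},{p1,p5},{p2,p5},{p3,p5},{p5,p6},{p1,p2,p5},{p1,p5,p6},{p3,p5,p6}}
  A34: {{p1,p4},{p4,p6},{p1,p4,p6}} {{p3,p4}}
  A35: {{p4,p6},{p1,p4,p6}}
  A45: {{p6},{p1,p2},{p1,p5},{p1,p6},{p3,p5},{p3,p6},{p4,p6},{p5,p6},{p1,p2,p5},{p1,p4,p6},{p1,p5,p6},{p3,p5,p6}}
  A124: {{p5,p6},{p1,p5,p6},{p3,p5,p6}} {{p1,p2,p5}}
  A125: {{p2,p5},{p1,p2,p5}} {{p5,p6},{p1,p5,p6},{p3,p5,p6}}
  A134: {{p1,p4},{p4,p6},{p1,p4,p6}} {{p3,p4}}
  A135: {{p4,p6},{p1,p4,p6}}
  A145: {{p6},{p1,p6},{p3,p6},{p4,p6},{p5,p6},{p1,p4,p6},{p1,p5,p6},{p3,p5,p6}} {{p1,p2},{p1,p2,p5}}
  A245: {{p1,p5},{p3,p5},{p5,p6},{p1,p2,p5},{p1,p5,p6},{p3,p5,p6}}
  A345: {{p4,p6},{p1,p4,p6}}
  A1245: {{p5,p6},{p1,p5,p6},{p3,p5,p6}} {{p1,p2,p5}}
  A1345: {{p4,p6},{p1,p4,p6}}
C dims 6,14,11,3; δ0: rk 5, SNF 1^5; δ1: rk 8, SNF 1^8; δ2: rk 3, SNF 1^3
Ȟ^0: (6−5)−0=1 ⇒ Z
Ȟ^1: (14−8)−5=1 ⇒ Z
Ȟ^2: (11−3)−8=0 ⇒ 0

Ȟ^0 ≅ Z,  Ȟ^1 ≅ Z,  Ȟ^2 ≅ 0


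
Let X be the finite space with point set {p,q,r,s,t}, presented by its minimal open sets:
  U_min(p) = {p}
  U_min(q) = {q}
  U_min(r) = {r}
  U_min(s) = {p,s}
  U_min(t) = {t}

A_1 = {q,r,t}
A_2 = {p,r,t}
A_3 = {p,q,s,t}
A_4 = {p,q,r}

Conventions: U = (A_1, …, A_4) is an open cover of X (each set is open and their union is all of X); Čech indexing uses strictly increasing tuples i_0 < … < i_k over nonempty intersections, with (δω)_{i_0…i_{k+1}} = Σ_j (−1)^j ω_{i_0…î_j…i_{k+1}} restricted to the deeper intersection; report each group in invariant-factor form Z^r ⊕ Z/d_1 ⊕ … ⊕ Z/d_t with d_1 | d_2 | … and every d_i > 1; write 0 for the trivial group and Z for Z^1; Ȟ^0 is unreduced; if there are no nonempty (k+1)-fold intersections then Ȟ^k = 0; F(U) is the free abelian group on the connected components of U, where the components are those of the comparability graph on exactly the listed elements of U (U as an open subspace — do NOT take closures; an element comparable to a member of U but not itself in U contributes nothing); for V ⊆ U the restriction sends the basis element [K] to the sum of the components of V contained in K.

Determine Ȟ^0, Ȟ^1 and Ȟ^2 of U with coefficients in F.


Ȟ^0 ≅ Z^4, Ȟ^1 ≅ 0 and Ȟ^2 ≅ 0

nonempty intersections:
  A12={r,t} A13={q,t} A14={q,r} A23={p,t} A24={p,r} A34={p,q}
  A123={t} A124={r} A134={q} A234={p}
components per intersection:
  A1: {q} {r} {t}
  A2: {p} {r} {t}
  A3: {p,s} {q} {t}
  A4: {p} {q} {r}
  A12: {r} {t}
  A13: {q} {t}
  A14: {q} {r}
  A23: {p} {t}
  A24: {p} {r}
  A34: {p} {q}
  A123: {t}
  A124: {r}
  A134: {q}
  A234: {p}
C dims 12,12,4; δ0: rk 8, SNF 1^8; δ1: rk 4, SNF 1^4
Ȟ^0: (12−8)−0=4 ⇒ Z^4
Ȟ^1: (12−4)−8=0 ⇒ 0
Ȟ^2: (4−0)−4=0 ⇒ 0


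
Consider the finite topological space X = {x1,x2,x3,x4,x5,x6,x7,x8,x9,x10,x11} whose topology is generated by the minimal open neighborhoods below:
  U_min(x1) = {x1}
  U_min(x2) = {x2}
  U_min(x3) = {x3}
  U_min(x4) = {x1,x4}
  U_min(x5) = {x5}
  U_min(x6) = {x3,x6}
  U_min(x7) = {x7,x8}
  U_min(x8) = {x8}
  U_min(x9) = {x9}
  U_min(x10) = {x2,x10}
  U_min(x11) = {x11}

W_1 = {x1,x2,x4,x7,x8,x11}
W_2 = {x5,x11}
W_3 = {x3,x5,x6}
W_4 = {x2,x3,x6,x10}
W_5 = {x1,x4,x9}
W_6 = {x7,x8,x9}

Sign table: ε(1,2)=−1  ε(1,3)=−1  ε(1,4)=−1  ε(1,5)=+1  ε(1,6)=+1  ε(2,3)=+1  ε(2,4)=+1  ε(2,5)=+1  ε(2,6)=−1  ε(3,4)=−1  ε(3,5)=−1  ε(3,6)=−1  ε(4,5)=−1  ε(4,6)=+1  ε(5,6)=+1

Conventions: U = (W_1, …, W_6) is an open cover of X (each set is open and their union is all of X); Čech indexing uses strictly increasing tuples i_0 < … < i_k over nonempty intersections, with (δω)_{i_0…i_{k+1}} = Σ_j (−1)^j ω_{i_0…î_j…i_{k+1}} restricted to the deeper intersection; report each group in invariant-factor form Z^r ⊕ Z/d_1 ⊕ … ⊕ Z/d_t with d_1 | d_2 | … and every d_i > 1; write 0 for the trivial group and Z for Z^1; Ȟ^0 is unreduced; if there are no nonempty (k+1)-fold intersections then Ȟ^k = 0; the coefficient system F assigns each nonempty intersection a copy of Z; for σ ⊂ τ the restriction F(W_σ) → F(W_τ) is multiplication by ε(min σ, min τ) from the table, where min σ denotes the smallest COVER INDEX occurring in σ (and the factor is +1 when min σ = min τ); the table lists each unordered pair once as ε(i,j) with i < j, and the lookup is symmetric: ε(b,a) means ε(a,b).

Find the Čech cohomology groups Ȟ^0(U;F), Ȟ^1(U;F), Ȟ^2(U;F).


intersection data:
  W12={x11} W14={x2} W15={x1,x4} W16={x7,x8} W23={x5} W34={x3,x6} W56={x9}
C dims 6,7; δ0: rk 6, SNF 1^5·2
Ȟ^0 = (6 − 6) − 0 = 0, so Ȟ^0 ≅ 0
Ȟ^1 = (7 − 0) − 6 = 1 plus torsion [2], so Ȟ^1 ≅ Z ⊕ Z/2
Ȟ^2 = (0 − 0) − 0 = 0, so Ȟ^2 ≅ 0

Ȟ^0 = 0, Ȟ^1 = Z ⊕ Z/2 and Ȟ^2 = 0


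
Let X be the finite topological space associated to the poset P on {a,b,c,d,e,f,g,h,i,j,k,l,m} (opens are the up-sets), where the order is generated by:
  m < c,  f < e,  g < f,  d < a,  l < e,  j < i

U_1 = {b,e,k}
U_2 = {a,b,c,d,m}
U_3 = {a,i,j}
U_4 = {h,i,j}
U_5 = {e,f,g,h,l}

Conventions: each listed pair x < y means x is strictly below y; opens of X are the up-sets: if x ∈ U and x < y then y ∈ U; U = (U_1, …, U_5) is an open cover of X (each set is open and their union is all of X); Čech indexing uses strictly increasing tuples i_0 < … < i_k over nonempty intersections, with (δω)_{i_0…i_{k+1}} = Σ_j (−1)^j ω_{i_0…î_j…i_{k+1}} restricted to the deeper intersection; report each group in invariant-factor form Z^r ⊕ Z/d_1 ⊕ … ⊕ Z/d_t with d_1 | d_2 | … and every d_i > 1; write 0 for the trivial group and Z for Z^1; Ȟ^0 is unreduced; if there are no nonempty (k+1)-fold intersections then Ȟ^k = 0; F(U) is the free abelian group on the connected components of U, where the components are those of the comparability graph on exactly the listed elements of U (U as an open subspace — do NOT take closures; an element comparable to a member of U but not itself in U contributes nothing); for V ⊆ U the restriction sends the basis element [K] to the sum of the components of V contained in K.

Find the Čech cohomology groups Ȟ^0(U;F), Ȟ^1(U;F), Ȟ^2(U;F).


cover nerve:
  U12={b} U15={e} U23={a} U34={i,j} U45={h}
components per intersection:
  U1: {b} {e} {k}
  U2: {a,d} {b} {c,m}
  U3: {a} {i,j}
  U4: {h} {i,j}
  U5: {e,f,g,l} {h}
  U12: {b}
  U15: {e}
  U23: {a}
  U34: {i,j}
  U45: {h}
C dims 12,5; δ0: rk 5, SNF 1^5
Ȟ^0: (12−5)−0=7 ⇒ Z^7
Ȟ^1: (5−0)−5=0 ⇒ 0
Ȟ^2: (0−0)−0=0 ⇒ 0

Ȟ^0(U;F) ≅ Z^7, Ȟ^1(U;F) ≅ 0 and Ȟ^2(U;F) ≅ 0
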